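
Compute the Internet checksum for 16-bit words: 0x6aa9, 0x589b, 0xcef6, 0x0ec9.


Sum all words (with carry folding):
+ 0x6aa9 = 0x6aa9
+ 0x589b = 0xc344
+ 0xcef6 = 0x923b
+ 0x0ec9 = 0xa104
One's complement: ~0xa104
Checksum = 0x5efb


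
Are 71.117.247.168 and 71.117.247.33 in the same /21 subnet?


Mask: 255.255.248.0
71.117.247.168 AND mask = 71.117.240.0
71.117.247.33 AND mask = 71.117.240.0
Yes, same subnet (71.117.240.0)


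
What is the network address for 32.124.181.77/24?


IP:   00100000.01111100.10110101.01001101
Mask: 11111111.11111111.11111111.00000000
AND operation:
Net:  00100000.01111100.10110101.00000000
Network: 32.124.181.0/24


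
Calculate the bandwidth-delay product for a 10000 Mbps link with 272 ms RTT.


BDP = bandwidth * RTT
= 10000 Mbps * 272 ms
= 10000 * 1e6 * 272 / 1000 bits
= 2720000000 bits
= 340000000 bytes
= 332031.25 KB
BDP = 2720000000 bits (340000000 bytes)


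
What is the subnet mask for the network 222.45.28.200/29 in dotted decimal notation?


/29 means 29 network bits, 3 host bits
Binary: 11111111111111111111111111111000
Mask: 255.255.255.248


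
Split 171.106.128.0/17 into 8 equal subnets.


New prefix = 17 + 3 = 20
Each subnet has 4096 addresses
  171.106.128.0/20
  171.106.144.0/20
  171.106.160.0/20
  171.106.176.0/20
  171.106.192.0/20
  171.106.208.0/20
  171.106.224.0/20
  171.106.240.0/20
Subnets: 171.106.128.0/20, 171.106.144.0/20, 171.106.160.0/20, 171.106.176.0/20, 171.106.192.0/20, 171.106.208.0/20, 171.106.224.0/20, 171.106.240.0/20


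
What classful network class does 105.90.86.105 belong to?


First octet: 105
Binary: 01101001
0xxxxxxx -> Class A (1-126)
Class A, default mask 255.0.0.0 (/8)


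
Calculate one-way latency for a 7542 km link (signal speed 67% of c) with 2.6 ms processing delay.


Speed = 0.67 * 3e5 km/s = 201000 km/s
Propagation delay = 7542 / 201000 = 0.0375 s = 37.5224 ms
Processing delay = 2.6 ms
Total one-way latency = 40.1224 ms


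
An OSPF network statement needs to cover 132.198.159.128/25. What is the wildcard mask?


Subnet mask: 255.255.255.128
Wildcard = 255.255.255.255 - subnet mask
255 - 255 = 0
255 - 255 = 0
255 - 255 = 0
255 - 128 = 127
Wildcard: 0.0.0.127


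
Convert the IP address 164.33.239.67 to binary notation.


164 = 10100100
33 = 00100001
239 = 11101111
67 = 01000011
Binary: 10100100.00100001.11101111.01000011


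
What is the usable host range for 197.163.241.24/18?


Network: 197.163.192.0
Broadcast: 197.163.255.255
First usable = network + 1
Last usable = broadcast - 1
Range: 197.163.192.1 to 197.163.255.254


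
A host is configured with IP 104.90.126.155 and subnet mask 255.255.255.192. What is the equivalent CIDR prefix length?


Binary: 11111111.11111111.11111111.11000000
Count leading 1s
Prefix: /26


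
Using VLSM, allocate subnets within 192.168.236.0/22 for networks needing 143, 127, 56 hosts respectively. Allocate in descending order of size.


143 hosts -> /24 (254 usable): 192.168.236.0/24
127 hosts -> /24 (254 usable): 192.168.237.0/24
56 hosts -> /26 (62 usable): 192.168.238.0/26
Allocation: 192.168.236.0/24 (143 hosts, 254 usable); 192.168.237.0/24 (127 hosts, 254 usable); 192.168.238.0/26 (56 hosts, 62 usable)


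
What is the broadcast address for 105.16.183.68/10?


Network: 105.0.0.0/10
Host bits = 22
Set all host bits to 1:
Broadcast: 105.63.255.255


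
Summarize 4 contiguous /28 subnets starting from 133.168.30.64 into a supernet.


Original prefix: /28
Number of subnets: 4 = 2^2
New prefix = 28 - 2 = 26
Supernet: 133.168.30.64/26


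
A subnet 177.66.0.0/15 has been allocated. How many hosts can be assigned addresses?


Host bits = 32 - 15 = 17
Total addresses = 2^17 = 131072
Usable = total - 2 (network and broadcast)
Usable hosts: 131070


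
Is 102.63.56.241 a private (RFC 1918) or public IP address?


RFC 1918 private ranges:
  10.0.0.0/8 (10.0.0.0 - 10.255.255.255)
  172.16.0.0/12 (172.16.0.0 - 172.31.255.255)
  192.168.0.0/16 (192.168.0.0 - 192.168.255.255)
Public (not in any RFC 1918 range)


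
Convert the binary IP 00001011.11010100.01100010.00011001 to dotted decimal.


00001011 = 11
11010100 = 212
01100010 = 98
00011001 = 25
IP: 11.212.98.25


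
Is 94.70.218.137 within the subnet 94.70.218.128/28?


Subnet network: 94.70.218.128
Test IP AND mask: 94.70.218.128
Yes, 94.70.218.137 is in 94.70.218.128/28


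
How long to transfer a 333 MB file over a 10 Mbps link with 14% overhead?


Effective throughput = 10 * (1 - 14/100) = 8.6 Mbps
File size in Mb = 333 * 8 = 2664 Mb
Time = 2664 / 8.6
Time = 309.7674 seconds


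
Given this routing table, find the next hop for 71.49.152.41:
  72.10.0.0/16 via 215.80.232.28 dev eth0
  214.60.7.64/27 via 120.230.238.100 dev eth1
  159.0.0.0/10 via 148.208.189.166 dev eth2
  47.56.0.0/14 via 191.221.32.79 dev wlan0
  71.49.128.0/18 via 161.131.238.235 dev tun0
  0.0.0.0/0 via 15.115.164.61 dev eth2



Longest prefix match for 71.49.152.41:
  /16 72.10.0.0: no
  /27 214.60.7.64: no
  /10 159.0.0.0: no
  /14 47.56.0.0: no
  /18 71.49.128.0: MATCH
  /0 0.0.0.0: MATCH
Selected: next-hop 161.131.238.235 via tun0 (matched /18)


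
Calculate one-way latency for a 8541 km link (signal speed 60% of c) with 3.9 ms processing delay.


Speed = 0.6 * 3e5 km/s = 180000 km/s
Propagation delay = 8541 / 180000 = 0.0474 s = 47.45 ms
Processing delay = 3.9 ms
Total one-way latency = 51.35 ms


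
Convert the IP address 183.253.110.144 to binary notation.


183 = 10110111
253 = 11111101
110 = 01101110
144 = 10010000
Binary: 10110111.11111101.01101110.10010000


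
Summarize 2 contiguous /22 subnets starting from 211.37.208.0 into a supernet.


Original prefix: /22
Number of subnets: 2 = 2^1
New prefix = 22 - 1 = 21
Supernet: 211.37.208.0/21


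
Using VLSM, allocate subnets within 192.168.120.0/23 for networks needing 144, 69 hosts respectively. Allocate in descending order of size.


144 hosts -> /24 (254 usable): 192.168.120.0/24
69 hosts -> /25 (126 usable): 192.168.121.0/25
Allocation: 192.168.120.0/24 (144 hosts, 254 usable); 192.168.121.0/25 (69 hosts, 126 usable)


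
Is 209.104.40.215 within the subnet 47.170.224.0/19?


Subnet network: 47.170.224.0
Test IP AND mask: 209.104.32.0
No, 209.104.40.215 is not in 47.170.224.0/19


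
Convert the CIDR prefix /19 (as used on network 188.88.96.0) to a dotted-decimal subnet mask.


/19 means 19 network bits, 13 host bits
Binary: 11111111111111111110000000000000
Mask: 255.255.224.0


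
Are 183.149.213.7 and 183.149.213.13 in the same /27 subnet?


Mask: 255.255.255.224
183.149.213.7 AND mask = 183.149.213.0
183.149.213.13 AND mask = 183.149.213.0
Yes, same subnet (183.149.213.0)


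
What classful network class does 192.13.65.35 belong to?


First octet: 192
Binary: 11000000
110xxxxx -> Class C (192-223)
Class C, default mask 255.255.255.0 (/24)


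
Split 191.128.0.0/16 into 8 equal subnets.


New prefix = 16 + 3 = 19
Each subnet has 8192 addresses
  191.128.0.0/19
  191.128.32.0/19
  191.128.64.0/19
  191.128.96.0/19
  191.128.128.0/19
  191.128.160.0/19
  191.128.192.0/19
  191.128.224.0/19
Subnets: 191.128.0.0/19, 191.128.32.0/19, 191.128.64.0/19, 191.128.96.0/19, 191.128.128.0/19, 191.128.160.0/19, 191.128.192.0/19, 191.128.224.0/19


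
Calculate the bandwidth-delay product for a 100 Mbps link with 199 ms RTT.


BDP = bandwidth * RTT
= 100 Mbps * 199 ms
= 100 * 1e6 * 199 / 1000 bits
= 19900000 bits
= 2487500 bytes
= 2429.1992 KB
BDP = 19900000 bits (2487500 bytes)


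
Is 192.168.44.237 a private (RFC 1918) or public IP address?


RFC 1918 private ranges:
  10.0.0.0/8 (10.0.0.0 - 10.255.255.255)
  172.16.0.0/12 (172.16.0.0 - 172.31.255.255)
  192.168.0.0/16 (192.168.0.0 - 192.168.255.255)
Private (in 192.168.0.0/16)


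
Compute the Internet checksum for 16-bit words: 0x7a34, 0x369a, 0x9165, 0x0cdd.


Sum all words (with carry folding):
+ 0x7a34 = 0x7a34
+ 0x369a = 0xb0ce
+ 0x9165 = 0x4234
+ 0x0cdd = 0x4f11
One's complement: ~0x4f11
Checksum = 0xb0ee


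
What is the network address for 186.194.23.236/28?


IP:   10111010.11000010.00010111.11101100
Mask: 11111111.11111111.11111111.11110000
AND operation:
Net:  10111010.11000010.00010111.11100000
Network: 186.194.23.224/28


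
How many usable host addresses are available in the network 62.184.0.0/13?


Host bits = 32 - 13 = 19
Total addresses = 2^19 = 524288
Usable = total - 2 (network and broadcast)
Usable hosts: 524286


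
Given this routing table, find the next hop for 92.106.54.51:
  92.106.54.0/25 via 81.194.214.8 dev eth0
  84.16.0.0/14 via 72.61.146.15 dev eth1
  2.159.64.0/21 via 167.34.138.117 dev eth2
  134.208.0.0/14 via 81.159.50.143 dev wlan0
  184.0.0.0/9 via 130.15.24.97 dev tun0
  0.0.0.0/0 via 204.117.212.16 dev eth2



Longest prefix match for 92.106.54.51:
  /25 92.106.54.0: MATCH
  /14 84.16.0.0: no
  /21 2.159.64.0: no
  /14 134.208.0.0: no
  /9 184.0.0.0: no
  /0 0.0.0.0: MATCH
Selected: next-hop 81.194.214.8 via eth0 (matched /25)


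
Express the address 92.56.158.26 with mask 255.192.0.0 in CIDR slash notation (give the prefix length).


Binary: 11111111.11000000.00000000.00000000
Count leading 1s
Prefix: /10


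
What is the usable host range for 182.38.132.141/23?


Network: 182.38.132.0
Broadcast: 182.38.133.255
First usable = network + 1
Last usable = broadcast - 1
Range: 182.38.132.1 to 182.38.133.254


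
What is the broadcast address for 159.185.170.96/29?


Network: 159.185.170.96/29
Host bits = 3
Set all host bits to 1:
Broadcast: 159.185.170.103


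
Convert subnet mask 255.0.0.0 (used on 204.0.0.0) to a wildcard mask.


Subnet mask: 255.0.0.0
Wildcard = 255.255.255.255 - subnet mask
255 - 255 = 0
255 - 0 = 255
255 - 0 = 255
255 - 0 = 255
Wildcard: 0.255.255.255


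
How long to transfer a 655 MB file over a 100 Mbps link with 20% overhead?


Effective throughput = 100 * (1 - 20/100) = 80 Mbps
File size in Mb = 655 * 8 = 5240 Mb
Time = 5240 / 80
Time = 65.5 seconds


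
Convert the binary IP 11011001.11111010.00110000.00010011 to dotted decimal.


11011001 = 217
11111010 = 250
00110000 = 48
00010011 = 19
IP: 217.250.48.19


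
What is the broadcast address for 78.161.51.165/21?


Network: 78.161.48.0/21
Host bits = 11
Set all host bits to 1:
Broadcast: 78.161.55.255


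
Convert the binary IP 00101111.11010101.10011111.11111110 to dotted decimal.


00101111 = 47
11010101 = 213
10011111 = 159
11111110 = 254
IP: 47.213.159.254


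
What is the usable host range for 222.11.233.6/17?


Network: 222.11.128.0
Broadcast: 222.11.255.255
First usable = network + 1
Last usable = broadcast - 1
Range: 222.11.128.1 to 222.11.255.254


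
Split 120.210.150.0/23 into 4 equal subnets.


New prefix = 23 + 2 = 25
Each subnet has 128 addresses
  120.210.150.0/25
  120.210.150.128/25
  120.210.151.0/25
  120.210.151.128/25
Subnets: 120.210.150.0/25, 120.210.150.128/25, 120.210.151.0/25, 120.210.151.128/25


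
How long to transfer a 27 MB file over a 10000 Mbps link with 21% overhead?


Effective throughput = 10000 * (1 - 21/100) = 7900 Mbps
File size in Mb = 27 * 8 = 216 Mb
Time = 216 / 7900
Time = 0.0273 seconds


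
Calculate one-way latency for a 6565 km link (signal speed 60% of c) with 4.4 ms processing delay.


Speed = 0.6 * 3e5 km/s = 180000 km/s
Propagation delay = 6565 / 180000 = 0.0365 s = 36.4722 ms
Processing delay = 4.4 ms
Total one-way latency = 40.8722 ms


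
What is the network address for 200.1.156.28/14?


IP:   11001000.00000001.10011100.00011100
Mask: 11111111.11111100.00000000.00000000
AND operation:
Net:  11001000.00000000.00000000.00000000
Network: 200.0.0.0/14


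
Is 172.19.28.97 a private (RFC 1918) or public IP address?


RFC 1918 private ranges:
  10.0.0.0/8 (10.0.0.0 - 10.255.255.255)
  172.16.0.0/12 (172.16.0.0 - 172.31.255.255)
  192.168.0.0/16 (192.168.0.0 - 192.168.255.255)
Private (in 172.16.0.0/12)


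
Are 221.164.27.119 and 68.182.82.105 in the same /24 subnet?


Mask: 255.255.255.0
221.164.27.119 AND mask = 221.164.27.0
68.182.82.105 AND mask = 68.182.82.0
No, different subnets (221.164.27.0 vs 68.182.82.0)


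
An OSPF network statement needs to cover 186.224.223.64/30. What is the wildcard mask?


Subnet mask: 255.255.255.252
Wildcard = 255.255.255.255 - subnet mask
255 - 255 = 0
255 - 255 = 0
255 - 255 = 0
255 - 252 = 3
Wildcard: 0.0.0.3


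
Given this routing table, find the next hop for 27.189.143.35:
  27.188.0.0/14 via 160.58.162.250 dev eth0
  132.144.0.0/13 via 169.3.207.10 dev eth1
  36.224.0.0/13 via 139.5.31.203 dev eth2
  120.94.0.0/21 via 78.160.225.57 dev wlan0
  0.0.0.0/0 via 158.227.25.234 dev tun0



Longest prefix match for 27.189.143.35:
  /14 27.188.0.0: MATCH
  /13 132.144.0.0: no
  /13 36.224.0.0: no
  /21 120.94.0.0: no
  /0 0.0.0.0: MATCH
Selected: next-hop 160.58.162.250 via eth0 (matched /14)


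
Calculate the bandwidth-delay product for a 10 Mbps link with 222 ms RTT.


BDP = bandwidth * RTT
= 10 Mbps * 222 ms
= 10 * 1e6 * 222 / 1000 bits
= 2220000 bits
= 277500 bytes
= 270.9961 KB
BDP = 2220000 bits (277500 bytes)


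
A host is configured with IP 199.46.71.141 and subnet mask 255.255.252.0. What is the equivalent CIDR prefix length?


Binary: 11111111.11111111.11111100.00000000
Count leading 1s
Prefix: /22


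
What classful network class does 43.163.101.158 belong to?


First octet: 43
Binary: 00101011
0xxxxxxx -> Class A (1-126)
Class A, default mask 255.0.0.0 (/8)


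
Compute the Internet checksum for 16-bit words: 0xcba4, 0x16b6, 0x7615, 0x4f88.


Sum all words (with carry folding):
+ 0xcba4 = 0xcba4
+ 0x16b6 = 0xe25a
+ 0x7615 = 0x5870
+ 0x4f88 = 0xa7f8
One's complement: ~0xa7f8
Checksum = 0x5807


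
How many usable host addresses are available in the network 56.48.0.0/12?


Host bits = 32 - 12 = 20
Total addresses = 2^20 = 1048576
Usable = total - 2 (network and broadcast)
Usable hosts: 1048574


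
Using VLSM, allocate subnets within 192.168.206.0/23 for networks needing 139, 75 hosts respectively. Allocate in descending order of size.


139 hosts -> /24 (254 usable): 192.168.206.0/24
75 hosts -> /25 (126 usable): 192.168.207.0/25
Allocation: 192.168.206.0/24 (139 hosts, 254 usable); 192.168.207.0/25 (75 hosts, 126 usable)


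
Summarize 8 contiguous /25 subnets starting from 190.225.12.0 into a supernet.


Original prefix: /25
Number of subnets: 8 = 2^3
New prefix = 25 - 3 = 22
Supernet: 190.225.12.0/22


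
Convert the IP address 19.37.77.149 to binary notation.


19 = 00010011
37 = 00100101
77 = 01001101
149 = 10010101
Binary: 00010011.00100101.01001101.10010101


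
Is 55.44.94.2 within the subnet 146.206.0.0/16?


Subnet network: 146.206.0.0
Test IP AND mask: 55.44.0.0
No, 55.44.94.2 is not in 146.206.0.0/16


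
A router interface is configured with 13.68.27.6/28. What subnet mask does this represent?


/28 means 28 network bits, 4 host bits
Binary: 11111111111111111111111111110000
Mask: 255.255.255.240


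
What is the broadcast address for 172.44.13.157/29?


Network: 172.44.13.152/29
Host bits = 3
Set all host bits to 1:
Broadcast: 172.44.13.159


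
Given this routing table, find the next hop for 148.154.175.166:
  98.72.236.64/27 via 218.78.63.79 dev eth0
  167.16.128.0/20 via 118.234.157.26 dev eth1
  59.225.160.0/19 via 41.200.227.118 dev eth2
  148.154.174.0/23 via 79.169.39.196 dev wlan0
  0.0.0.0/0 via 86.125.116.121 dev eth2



Longest prefix match for 148.154.175.166:
  /27 98.72.236.64: no
  /20 167.16.128.0: no
  /19 59.225.160.0: no
  /23 148.154.174.0: MATCH
  /0 0.0.0.0: MATCH
Selected: next-hop 79.169.39.196 via wlan0 (matched /23)


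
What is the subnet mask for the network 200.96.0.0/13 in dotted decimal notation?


/13 means 13 network bits, 19 host bits
Binary: 11111111111110000000000000000000
Mask: 255.248.0.0


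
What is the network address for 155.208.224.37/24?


IP:   10011011.11010000.11100000.00100101
Mask: 11111111.11111111.11111111.00000000
AND operation:
Net:  10011011.11010000.11100000.00000000
Network: 155.208.224.0/24


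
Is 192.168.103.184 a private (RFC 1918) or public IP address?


RFC 1918 private ranges:
  10.0.0.0/8 (10.0.0.0 - 10.255.255.255)
  172.16.0.0/12 (172.16.0.0 - 172.31.255.255)
  192.168.0.0/16 (192.168.0.0 - 192.168.255.255)
Private (in 192.168.0.0/16)


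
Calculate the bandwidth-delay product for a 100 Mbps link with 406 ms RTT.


BDP = bandwidth * RTT
= 100 Mbps * 406 ms
= 100 * 1e6 * 406 / 1000 bits
= 40600000 bits
= 5075000 bytes
= 4956.0547 KB
BDP = 40600000 bits (5075000 bytes)


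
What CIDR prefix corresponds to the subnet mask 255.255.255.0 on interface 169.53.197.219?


Binary: 11111111.11111111.11111111.00000000
Count leading 1s
Prefix: /24


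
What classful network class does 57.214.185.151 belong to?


First octet: 57
Binary: 00111001
0xxxxxxx -> Class A (1-126)
Class A, default mask 255.0.0.0 (/8)


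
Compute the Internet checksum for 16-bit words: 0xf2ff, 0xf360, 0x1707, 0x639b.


Sum all words (with carry folding):
+ 0xf2ff = 0xf2ff
+ 0xf360 = 0xe660
+ 0x1707 = 0xfd67
+ 0x639b = 0x6103
One's complement: ~0x6103
Checksum = 0x9efc


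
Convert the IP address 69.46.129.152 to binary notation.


69 = 01000101
46 = 00101110
129 = 10000001
152 = 10011000
Binary: 01000101.00101110.10000001.10011000


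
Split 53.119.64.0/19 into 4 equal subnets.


New prefix = 19 + 2 = 21
Each subnet has 2048 addresses
  53.119.64.0/21
  53.119.72.0/21
  53.119.80.0/21
  53.119.88.0/21
Subnets: 53.119.64.0/21, 53.119.72.0/21, 53.119.80.0/21, 53.119.88.0/21


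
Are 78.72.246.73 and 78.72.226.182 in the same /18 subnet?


Mask: 255.255.192.0
78.72.246.73 AND mask = 78.72.192.0
78.72.226.182 AND mask = 78.72.192.0
Yes, same subnet (78.72.192.0)


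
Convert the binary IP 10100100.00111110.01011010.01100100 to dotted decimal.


10100100 = 164
00111110 = 62
01011010 = 90
01100100 = 100
IP: 164.62.90.100


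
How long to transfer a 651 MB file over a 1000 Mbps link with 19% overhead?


Effective throughput = 1000 * (1 - 19/100) = 810 Mbps
File size in Mb = 651 * 8 = 5208 Mb
Time = 5208 / 810
Time = 6.4296 seconds


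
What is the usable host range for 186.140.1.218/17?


Network: 186.140.0.0
Broadcast: 186.140.127.255
First usable = network + 1
Last usable = broadcast - 1
Range: 186.140.0.1 to 186.140.127.254


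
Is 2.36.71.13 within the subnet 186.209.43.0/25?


Subnet network: 186.209.43.0
Test IP AND mask: 2.36.71.0
No, 2.36.71.13 is not in 186.209.43.0/25


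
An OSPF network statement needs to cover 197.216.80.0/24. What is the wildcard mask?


Subnet mask: 255.255.255.0
Wildcard = 255.255.255.255 - subnet mask
255 - 255 = 0
255 - 255 = 0
255 - 255 = 0
255 - 0 = 255
Wildcard: 0.0.0.255


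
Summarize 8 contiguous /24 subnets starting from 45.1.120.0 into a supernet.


Original prefix: /24
Number of subnets: 8 = 2^3
New prefix = 24 - 3 = 21
Supernet: 45.1.120.0/21


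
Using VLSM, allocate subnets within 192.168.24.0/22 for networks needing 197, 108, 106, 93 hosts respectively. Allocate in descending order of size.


197 hosts -> /24 (254 usable): 192.168.24.0/24
108 hosts -> /25 (126 usable): 192.168.25.0/25
106 hosts -> /25 (126 usable): 192.168.25.128/25
93 hosts -> /25 (126 usable): 192.168.26.0/25
Allocation: 192.168.24.0/24 (197 hosts, 254 usable); 192.168.25.0/25 (108 hosts, 126 usable); 192.168.25.128/25 (106 hosts, 126 usable); 192.168.26.0/25 (93 hosts, 126 usable)


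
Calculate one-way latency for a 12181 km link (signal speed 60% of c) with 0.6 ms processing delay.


Speed = 0.6 * 3e5 km/s = 180000 km/s
Propagation delay = 12181 / 180000 = 0.0677 s = 67.6722 ms
Processing delay = 0.6 ms
Total one-way latency = 68.2722 ms


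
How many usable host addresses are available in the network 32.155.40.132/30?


Host bits = 32 - 30 = 2
Total addresses = 2^2 = 4
Usable = total - 2 (network and broadcast)
Usable hosts: 2


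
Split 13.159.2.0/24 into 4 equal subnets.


New prefix = 24 + 2 = 26
Each subnet has 64 addresses
  13.159.2.0/26
  13.159.2.64/26
  13.159.2.128/26
  13.159.2.192/26
Subnets: 13.159.2.0/26, 13.159.2.64/26, 13.159.2.128/26, 13.159.2.192/26


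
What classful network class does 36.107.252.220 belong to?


First octet: 36
Binary: 00100100
0xxxxxxx -> Class A (1-126)
Class A, default mask 255.0.0.0 (/8)


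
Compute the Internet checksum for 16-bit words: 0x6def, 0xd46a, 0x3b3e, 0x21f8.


Sum all words (with carry folding):
+ 0x6def = 0x6def
+ 0xd46a = 0x425a
+ 0x3b3e = 0x7d98
+ 0x21f8 = 0x9f90
One's complement: ~0x9f90
Checksum = 0x606f


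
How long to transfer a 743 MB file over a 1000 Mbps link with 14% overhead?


Effective throughput = 1000 * (1 - 14/100) = 860 Mbps
File size in Mb = 743 * 8 = 5944 Mb
Time = 5944 / 860
Time = 6.9116 seconds


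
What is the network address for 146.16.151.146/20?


IP:   10010010.00010000.10010111.10010010
Mask: 11111111.11111111.11110000.00000000
AND operation:
Net:  10010010.00010000.10010000.00000000
Network: 146.16.144.0/20


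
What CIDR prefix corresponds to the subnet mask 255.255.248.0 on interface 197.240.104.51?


Binary: 11111111.11111111.11111000.00000000
Count leading 1s
Prefix: /21


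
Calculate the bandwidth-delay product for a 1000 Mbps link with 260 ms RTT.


BDP = bandwidth * RTT
= 1000 Mbps * 260 ms
= 1000 * 1e6 * 260 / 1000 bits
= 260000000 bits
= 32500000 bytes
= 31738.2812 KB
BDP = 260000000 bits (32500000 bytes)


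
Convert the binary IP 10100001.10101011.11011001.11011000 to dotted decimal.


10100001 = 161
10101011 = 171
11011001 = 217
11011000 = 216
IP: 161.171.217.216


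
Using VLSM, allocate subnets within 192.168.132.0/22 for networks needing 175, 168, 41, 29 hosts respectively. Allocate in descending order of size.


175 hosts -> /24 (254 usable): 192.168.132.0/24
168 hosts -> /24 (254 usable): 192.168.133.0/24
41 hosts -> /26 (62 usable): 192.168.134.0/26
29 hosts -> /27 (30 usable): 192.168.134.64/27
Allocation: 192.168.132.0/24 (175 hosts, 254 usable); 192.168.133.0/24 (168 hosts, 254 usable); 192.168.134.0/26 (41 hosts, 62 usable); 192.168.134.64/27 (29 hosts, 30 usable)


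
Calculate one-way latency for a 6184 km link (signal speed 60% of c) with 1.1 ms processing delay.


Speed = 0.6 * 3e5 km/s = 180000 km/s
Propagation delay = 6184 / 180000 = 0.0344 s = 34.3556 ms
Processing delay = 1.1 ms
Total one-way latency = 35.4556 ms


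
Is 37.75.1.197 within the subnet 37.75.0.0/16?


Subnet network: 37.75.0.0
Test IP AND mask: 37.75.0.0
Yes, 37.75.1.197 is in 37.75.0.0/16


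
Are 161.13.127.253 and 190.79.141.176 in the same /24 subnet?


Mask: 255.255.255.0
161.13.127.253 AND mask = 161.13.127.0
190.79.141.176 AND mask = 190.79.141.0
No, different subnets (161.13.127.0 vs 190.79.141.0)


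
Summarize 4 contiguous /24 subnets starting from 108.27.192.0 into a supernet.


Original prefix: /24
Number of subnets: 4 = 2^2
New prefix = 24 - 2 = 22
Supernet: 108.27.192.0/22


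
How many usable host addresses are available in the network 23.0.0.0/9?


Host bits = 32 - 9 = 23
Total addresses = 2^23 = 8388608
Usable = total - 2 (network and broadcast)
Usable hosts: 8388606


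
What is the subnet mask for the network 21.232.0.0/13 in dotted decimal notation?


/13 means 13 network bits, 19 host bits
Binary: 11111111111110000000000000000000
Mask: 255.248.0.0


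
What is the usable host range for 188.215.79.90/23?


Network: 188.215.78.0
Broadcast: 188.215.79.255
First usable = network + 1
Last usable = broadcast - 1
Range: 188.215.78.1 to 188.215.79.254


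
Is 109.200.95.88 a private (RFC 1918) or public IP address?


RFC 1918 private ranges:
  10.0.0.0/8 (10.0.0.0 - 10.255.255.255)
  172.16.0.0/12 (172.16.0.0 - 172.31.255.255)
  192.168.0.0/16 (192.168.0.0 - 192.168.255.255)
Public (not in any RFC 1918 range)


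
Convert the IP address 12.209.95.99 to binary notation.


12 = 00001100
209 = 11010001
95 = 01011111
99 = 01100011
Binary: 00001100.11010001.01011111.01100011


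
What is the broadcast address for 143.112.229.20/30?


Network: 143.112.229.20/30
Host bits = 2
Set all host bits to 1:
Broadcast: 143.112.229.23


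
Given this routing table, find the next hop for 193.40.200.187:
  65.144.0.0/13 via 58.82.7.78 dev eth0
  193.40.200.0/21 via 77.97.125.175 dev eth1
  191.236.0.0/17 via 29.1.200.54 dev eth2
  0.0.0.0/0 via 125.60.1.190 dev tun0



Longest prefix match for 193.40.200.187:
  /13 65.144.0.0: no
  /21 193.40.200.0: MATCH
  /17 191.236.0.0: no
  /0 0.0.0.0: MATCH
Selected: next-hop 77.97.125.175 via eth1 (matched /21)


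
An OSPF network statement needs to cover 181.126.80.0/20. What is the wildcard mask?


Subnet mask: 255.255.240.0
Wildcard = 255.255.255.255 - subnet mask
255 - 255 = 0
255 - 255 = 0
255 - 240 = 15
255 - 0 = 255
Wildcard: 0.0.15.255


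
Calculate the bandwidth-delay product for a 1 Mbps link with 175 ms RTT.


BDP = bandwidth * RTT
= 1 Mbps * 175 ms
= 1 * 1e6 * 175 / 1000 bits
= 175000 bits
= 21875 bytes
= 21.3623 KB
BDP = 175000 bits (21875 bytes)


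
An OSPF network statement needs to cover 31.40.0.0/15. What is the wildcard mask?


Subnet mask: 255.254.0.0
Wildcard = 255.255.255.255 - subnet mask
255 - 255 = 0
255 - 254 = 1
255 - 0 = 255
255 - 0 = 255
Wildcard: 0.1.255.255


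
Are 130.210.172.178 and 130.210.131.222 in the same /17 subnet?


Mask: 255.255.128.0
130.210.172.178 AND mask = 130.210.128.0
130.210.131.222 AND mask = 130.210.128.0
Yes, same subnet (130.210.128.0)


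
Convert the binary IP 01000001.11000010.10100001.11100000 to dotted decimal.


01000001 = 65
11000010 = 194
10100001 = 161
11100000 = 224
IP: 65.194.161.224


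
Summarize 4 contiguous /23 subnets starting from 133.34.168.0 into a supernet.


Original prefix: /23
Number of subnets: 4 = 2^2
New prefix = 23 - 2 = 21
Supernet: 133.34.168.0/21


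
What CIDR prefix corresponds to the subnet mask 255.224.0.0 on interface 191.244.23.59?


Binary: 11111111.11100000.00000000.00000000
Count leading 1s
Prefix: /11


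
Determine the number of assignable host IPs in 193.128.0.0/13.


Host bits = 32 - 13 = 19
Total addresses = 2^19 = 524288
Usable = total - 2 (network and broadcast)
Usable hosts: 524286


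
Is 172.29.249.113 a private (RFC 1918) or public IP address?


RFC 1918 private ranges:
  10.0.0.0/8 (10.0.0.0 - 10.255.255.255)
  172.16.0.0/12 (172.16.0.0 - 172.31.255.255)
  192.168.0.0/16 (192.168.0.0 - 192.168.255.255)
Private (in 172.16.0.0/12)


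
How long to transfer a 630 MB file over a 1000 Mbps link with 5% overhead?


Effective throughput = 1000 * (1 - 5/100) = 950 Mbps
File size in Mb = 630 * 8 = 5040 Mb
Time = 5040 / 950
Time = 5.3053 seconds


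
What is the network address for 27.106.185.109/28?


IP:   00011011.01101010.10111001.01101101
Mask: 11111111.11111111.11111111.11110000
AND operation:
Net:  00011011.01101010.10111001.01100000
Network: 27.106.185.96/28


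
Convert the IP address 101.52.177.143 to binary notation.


101 = 01100101
52 = 00110100
177 = 10110001
143 = 10001111
Binary: 01100101.00110100.10110001.10001111


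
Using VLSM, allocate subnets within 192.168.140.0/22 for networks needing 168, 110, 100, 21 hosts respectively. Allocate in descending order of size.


168 hosts -> /24 (254 usable): 192.168.140.0/24
110 hosts -> /25 (126 usable): 192.168.141.0/25
100 hosts -> /25 (126 usable): 192.168.141.128/25
21 hosts -> /27 (30 usable): 192.168.142.0/27
Allocation: 192.168.140.0/24 (168 hosts, 254 usable); 192.168.141.0/25 (110 hosts, 126 usable); 192.168.141.128/25 (100 hosts, 126 usable); 192.168.142.0/27 (21 hosts, 30 usable)


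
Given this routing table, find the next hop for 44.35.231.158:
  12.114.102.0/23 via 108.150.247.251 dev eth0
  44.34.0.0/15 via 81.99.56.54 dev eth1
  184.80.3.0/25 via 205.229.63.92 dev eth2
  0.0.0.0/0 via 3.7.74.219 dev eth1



Longest prefix match for 44.35.231.158:
  /23 12.114.102.0: no
  /15 44.34.0.0: MATCH
  /25 184.80.3.0: no
  /0 0.0.0.0: MATCH
Selected: next-hop 81.99.56.54 via eth1 (matched /15)


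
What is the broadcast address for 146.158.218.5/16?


Network: 146.158.0.0/16
Host bits = 16
Set all host bits to 1:
Broadcast: 146.158.255.255


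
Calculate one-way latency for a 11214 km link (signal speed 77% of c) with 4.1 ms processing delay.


Speed = 0.77 * 3e5 km/s = 231000 km/s
Propagation delay = 11214 / 231000 = 0.0485 s = 48.5455 ms
Processing delay = 4.1 ms
Total one-way latency = 52.6455 ms


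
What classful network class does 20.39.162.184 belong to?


First octet: 20
Binary: 00010100
0xxxxxxx -> Class A (1-126)
Class A, default mask 255.0.0.0 (/8)


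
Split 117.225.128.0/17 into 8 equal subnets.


New prefix = 17 + 3 = 20
Each subnet has 4096 addresses
  117.225.128.0/20
  117.225.144.0/20
  117.225.160.0/20
  117.225.176.0/20
  117.225.192.0/20
  117.225.208.0/20
  117.225.224.0/20
  117.225.240.0/20
Subnets: 117.225.128.0/20, 117.225.144.0/20, 117.225.160.0/20, 117.225.176.0/20, 117.225.192.0/20, 117.225.208.0/20, 117.225.224.0/20, 117.225.240.0/20


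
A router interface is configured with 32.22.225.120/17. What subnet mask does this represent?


/17 means 17 network bits, 15 host bits
Binary: 11111111111111111000000000000000
Mask: 255.255.128.0


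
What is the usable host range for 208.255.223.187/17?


Network: 208.255.128.0
Broadcast: 208.255.255.255
First usable = network + 1
Last usable = broadcast - 1
Range: 208.255.128.1 to 208.255.255.254


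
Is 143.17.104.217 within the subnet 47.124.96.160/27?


Subnet network: 47.124.96.160
Test IP AND mask: 143.17.104.192
No, 143.17.104.217 is not in 47.124.96.160/27


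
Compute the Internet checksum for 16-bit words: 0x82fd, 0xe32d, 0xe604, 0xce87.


Sum all words (with carry folding):
+ 0x82fd = 0x82fd
+ 0xe32d = 0x662b
+ 0xe604 = 0x4c30
+ 0xce87 = 0x1ab8
One's complement: ~0x1ab8
Checksum = 0xe547


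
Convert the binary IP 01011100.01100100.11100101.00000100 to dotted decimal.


01011100 = 92
01100100 = 100
11100101 = 229
00000100 = 4
IP: 92.100.229.4


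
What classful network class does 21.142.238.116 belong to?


First octet: 21
Binary: 00010101
0xxxxxxx -> Class A (1-126)
Class A, default mask 255.0.0.0 (/8)


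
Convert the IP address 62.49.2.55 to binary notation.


62 = 00111110
49 = 00110001
2 = 00000010
55 = 00110111
Binary: 00111110.00110001.00000010.00110111


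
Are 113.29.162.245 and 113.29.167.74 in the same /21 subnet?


Mask: 255.255.248.0
113.29.162.245 AND mask = 113.29.160.0
113.29.167.74 AND mask = 113.29.160.0
Yes, same subnet (113.29.160.0)


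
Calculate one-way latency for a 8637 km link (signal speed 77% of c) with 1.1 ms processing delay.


Speed = 0.77 * 3e5 km/s = 231000 km/s
Propagation delay = 8637 / 231000 = 0.0374 s = 37.3896 ms
Processing delay = 1.1 ms
Total one-way latency = 38.4896 ms


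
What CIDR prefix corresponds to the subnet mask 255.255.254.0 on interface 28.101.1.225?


Binary: 11111111.11111111.11111110.00000000
Count leading 1s
Prefix: /23


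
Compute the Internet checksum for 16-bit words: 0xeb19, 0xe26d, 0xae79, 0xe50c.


Sum all words (with carry folding):
+ 0xeb19 = 0xeb19
+ 0xe26d = 0xcd87
+ 0xae79 = 0x7c01
+ 0xe50c = 0x610e
One's complement: ~0x610e
Checksum = 0x9ef1


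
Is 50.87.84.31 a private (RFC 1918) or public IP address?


RFC 1918 private ranges:
  10.0.0.0/8 (10.0.0.0 - 10.255.255.255)
  172.16.0.0/12 (172.16.0.0 - 172.31.255.255)
  192.168.0.0/16 (192.168.0.0 - 192.168.255.255)
Public (not in any RFC 1918 range)


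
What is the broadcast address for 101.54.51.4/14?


Network: 101.52.0.0/14
Host bits = 18
Set all host bits to 1:
Broadcast: 101.55.255.255


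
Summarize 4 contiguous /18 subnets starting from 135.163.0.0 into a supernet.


Original prefix: /18
Number of subnets: 4 = 2^2
New prefix = 18 - 2 = 16
Supernet: 135.163.0.0/16


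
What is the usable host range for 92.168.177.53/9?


Network: 92.128.0.0
Broadcast: 92.255.255.255
First usable = network + 1
Last usable = broadcast - 1
Range: 92.128.0.1 to 92.255.255.254


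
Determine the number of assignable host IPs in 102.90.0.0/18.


Host bits = 32 - 18 = 14
Total addresses = 2^14 = 16384
Usable = total - 2 (network and broadcast)
Usable hosts: 16382


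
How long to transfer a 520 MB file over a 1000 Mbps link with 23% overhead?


Effective throughput = 1000 * (1 - 23/100) = 770 Mbps
File size in Mb = 520 * 8 = 4160 Mb
Time = 4160 / 770
Time = 5.4026 seconds


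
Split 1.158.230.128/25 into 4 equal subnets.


New prefix = 25 + 2 = 27
Each subnet has 32 addresses
  1.158.230.128/27
  1.158.230.160/27
  1.158.230.192/27
  1.158.230.224/27
Subnets: 1.158.230.128/27, 1.158.230.160/27, 1.158.230.192/27, 1.158.230.224/27


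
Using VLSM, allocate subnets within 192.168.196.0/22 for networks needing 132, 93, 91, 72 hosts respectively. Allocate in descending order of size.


132 hosts -> /24 (254 usable): 192.168.196.0/24
93 hosts -> /25 (126 usable): 192.168.197.0/25
91 hosts -> /25 (126 usable): 192.168.197.128/25
72 hosts -> /25 (126 usable): 192.168.198.0/25
Allocation: 192.168.196.0/24 (132 hosts, 254 usable); 192.168.197.0/25 (93 hosts, 126 usable); 192.168.197.128/25 (91 hosts, 126 usable); 192.168.198.0/25 (72 hosts, 126 usable)


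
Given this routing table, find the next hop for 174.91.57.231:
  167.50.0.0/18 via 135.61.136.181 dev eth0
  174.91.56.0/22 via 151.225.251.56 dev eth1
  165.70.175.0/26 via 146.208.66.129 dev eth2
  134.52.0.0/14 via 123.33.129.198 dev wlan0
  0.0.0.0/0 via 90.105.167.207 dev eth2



Longest prefix match for 174.91.57.231:
  /18 167.50.0.0: no
  /22 174.91.56.0: MATCH
  /26 165.70.175.0: no
  /14 134.52.0.0: no
  /0 0.0.0.0: MATCH
Selected: next-hop 151.225.251.56 via eth1 (matched /22)


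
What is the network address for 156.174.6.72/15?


IP:   10011100.10101110.00000110.01001000
Mask: 11111111.11111110.00000000.00000000
AND operation:
Net:  10011100.10101110.00000000.00000000
Network: 156.174.0.0/15


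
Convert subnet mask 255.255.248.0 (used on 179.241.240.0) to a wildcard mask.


Subnet mask: 255.255.248.0
Wildcard = 255.255.255.255 - subnet mask
255 - 255 = 0
255 - 255 = 0
255 - 248 = 7
255 - 0 = 255
Wildcard: 0.0.7.255


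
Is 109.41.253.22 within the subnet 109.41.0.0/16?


Subnet network: 109.41.0.0
Test IP AND mask: 109.41.0.0
Yes, 109.41.253.22 is in 109.41.0.0/16


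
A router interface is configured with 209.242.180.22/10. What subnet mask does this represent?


/10 means 10 network bits, 22 host bits
Binary: 11111111110000000000000000000000
Mask: 255.192.0.0


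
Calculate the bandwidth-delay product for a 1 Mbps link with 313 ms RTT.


BDP = bandwidth * RTT
= 1 Mbps * 313 ms
= 1 * 1e6 * 313 / 1000 bits
= 313000 bits
= 39125 bytes
= 38.208 KB
BDP = 313000 bits (39125 bytes)


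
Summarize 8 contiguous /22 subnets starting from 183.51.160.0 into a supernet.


Original prefix: /22
Number of subnets: 8 = 2^3
New prefix = 22 - 3 = 19
Supernet: 183.51.160.0/19


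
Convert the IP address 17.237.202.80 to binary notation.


17 = 00010001
237 = 11101101
202 = 11001010
80 = 01010000
Binary: 00010001.11101101.11001010.01010000


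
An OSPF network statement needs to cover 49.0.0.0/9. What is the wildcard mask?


Subnet mask: 255.128.0.0
Wildcard = 255.255.255.255 - subnet mask
255 - 255 = 0
255 - 128 = 127
255 - 0 = 255
255 - 0 = 255
Wildcard: 0.127.255.255


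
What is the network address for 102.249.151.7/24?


IP:   01100110.11111001.10010111.00000111
Mask: 11111111.11111111.11111111.00000000
AND operation:
Net:  01100110.11111001.10010111.00000000
Network: 102.249.151.0/24


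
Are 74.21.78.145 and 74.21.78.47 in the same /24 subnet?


Mask: 255.255.255.0
74.21.78.145 AND mask = 74.21.78.0
74.21.78.47 AND mask = 74.21.78.0
Yes, same subnet (74.21.78.0)


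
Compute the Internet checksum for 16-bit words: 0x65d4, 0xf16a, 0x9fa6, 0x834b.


Sum all words (with carry folding):
+ 0x65d4 = 0x65d4
+ 0xf16a = 0x573f
+ 0x9fa6 = 0xf6e5
+ 0x834b = 0x7a31
One's complement: ~0x7a31
Checksum = 0x85ce


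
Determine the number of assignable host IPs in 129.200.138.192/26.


Host bits = 32 - 26 = 6
Total addresses = 2^6 = 64
Usable = total - 2 (network and broadcast)
Usable hosts: 62


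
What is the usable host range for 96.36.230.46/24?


Network: 96.36.230.0
Broadcast: 96.36.230.255
First usable = network + 1
Last usable = broadcast - 1
Range: 96.36.230.1 to 96.36.230.254


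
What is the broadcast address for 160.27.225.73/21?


Network: 160.27.224.0/21
Host bits = 11
Set all host bits to 1:
Broadcast: 160.27.231.255


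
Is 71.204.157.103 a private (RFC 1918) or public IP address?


RFC 1918 private ranges:
  10.0.0.0/8 (10.0.0.0 - 10.255.255.255)
  172.16.0.0/12 (172.16.0.0 - 172.31.255.255)
  192.168.0.0/16 (192.168.0.0 - 192.168.255.255)
Public (not in any RFC 1918 range)


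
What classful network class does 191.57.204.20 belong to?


First octet: 191
Binary: 10111111
10xxxxxx -> Class B (128-191)
Class B, default mask 255.255.0.0 (/16)


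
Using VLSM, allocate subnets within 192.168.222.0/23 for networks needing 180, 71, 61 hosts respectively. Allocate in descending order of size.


180 hosts -> /24 (254 usable): 192.168.222.0/24
71 hosts -> /25 (126 usable): 192.168.223.0/25
61 hosts -> /26 (62 usable): 192.168.223.128/26
Allocation: 192.168.222.0/24 (180 hosts, 254 usable); 192.168.223.0/25 (71 hosts, 126 usable); 192.168.223.128/26 (61 hosts, 62 usable)


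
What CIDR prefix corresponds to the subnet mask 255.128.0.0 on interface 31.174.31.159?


Binary: 11111111.10000000.00000000.00000000
Count leading 1s
Prefix: /9


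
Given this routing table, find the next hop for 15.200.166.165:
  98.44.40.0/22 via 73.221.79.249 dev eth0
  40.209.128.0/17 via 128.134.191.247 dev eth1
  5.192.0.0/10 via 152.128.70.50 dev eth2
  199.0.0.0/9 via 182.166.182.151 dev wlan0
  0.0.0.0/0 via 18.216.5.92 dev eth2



Longest prefix match for 15.200.166.165:
  /22 98.44.40.0: no
  /17 40.209.128.0: no
  /10 5.192.0.0: no
  /9 199.0.0.0: no
  /0 0.0.0.0: MATCH
Selected: next-hop 18.216.5.92 via eth2 (matched /0)


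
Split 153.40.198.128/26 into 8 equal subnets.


New prefix = 26 + 3 = 29
Each subnet has 8 addresses
  153.40.198.128/29
  153.40.198.136/29
  153.40.198.144/29
  153.40.198.152/29
  153.40.198.160/29
  153.40.198.168/29
  153.40.198.176/29
  153.40.198.184/29
Subnets: 153.40.198.128/29, 153.40.198.136/29, 153.40.198.144/29, 153.40.198.152/29, 153.40.198.160/29, 153.40.198.168/29, 153.40.198.176/29, 153.40.198.184/29


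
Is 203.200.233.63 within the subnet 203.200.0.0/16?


Subnet network: 203.200.0.0
Test IP AND mask: 203.200.0.0
Yes, 203.200.233.63 is in 203.200.0.0/16


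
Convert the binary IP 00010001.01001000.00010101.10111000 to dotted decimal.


00010001 = 17
01001000 = 72
00010101 = 21
10111000 = 184
IP: 17.72.21.184


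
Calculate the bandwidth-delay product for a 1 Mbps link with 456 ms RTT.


BDP = bandwidth * RTT
= 1 Mbps * 456 ms
= 1 * 1e6 * 456 / 1000 bits
= 456000 bits
= 57000 bytes
= 55.6641 KB
BDP = 456000 bits (57000 bytes)


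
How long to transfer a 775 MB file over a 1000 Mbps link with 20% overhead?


Effective throughput = 1000 * (1 - 20/100) = 800 Mbps
File size in Mb = 775 * 8 = 6200 Mb
Time = 6200 / 800
Time = 7.75 seconds


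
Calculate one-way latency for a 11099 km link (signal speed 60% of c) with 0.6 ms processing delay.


Speed = 0.6 * 3e5 km/s = 180000 km/s
Propagation delay = 11099 / 180000 = 0.0617 s = 61.6611 ms
Processing delay = 0.6 ms
Total one-way latency = 62.2611 ms
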